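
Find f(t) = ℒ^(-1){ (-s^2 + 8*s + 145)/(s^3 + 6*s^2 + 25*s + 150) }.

Factor the denominator: s^3 + 6*s^2 + 25*s + 150 = (s + 6)*(s^2 + 25).
Partial fraction decomposition gives [1/(s + 6)] + [-2*s/(s^2 + 25)] + [20/(s^2 + 25)].
Invert each term: 1/(s + 6) ↔ e^(-6t); -2·s/(s^2 + 25) ↔ -2cos(5t); 4·5/(s^2 + 25) ↔ 4sin(5t).

f(t) = 4*sin(5*t) - 2*cos(5*t) + exp(-6*t)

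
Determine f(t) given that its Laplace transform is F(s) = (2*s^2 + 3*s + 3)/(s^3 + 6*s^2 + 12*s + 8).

f(t) = 5*t^2*exp(-2*t)/2 - 5*t*exp(-2*t) + 2*exp(-2*t)

Factor the denominator: s^3 + 6*s^2 + 12*s + 8 = (s + 2)^3.
Partial fraction decomposition gives [2/(s + 2)] + [-5/(s + 2)^2] + [5/(s + 2)^3].
Invert each term: 2/(s + 2) ↔ 2e^(-2t); -5/(s + 2)^2 ↔ -5t·e^(-2t); 5/(s + 2)^3 ↔ (5/2)t^2·e^(-2t).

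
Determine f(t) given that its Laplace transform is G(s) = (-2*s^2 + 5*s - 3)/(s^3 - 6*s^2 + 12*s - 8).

Factor the denominator: s^3 - 6*s^2 + 12*s - 8 = (s - 2)^3.
Partial fraction decomposition gives [-2/(s - 2)] + [-3/(s - 2)^2] + [-1/(s - 2)^3].
Invert each term: -2/(s - 2) ↔ -2e^(2t); -3/(s - 2)^2 ↔ -3t·e^(2t); -1/(s - 2)^3 ↔ (-1/2)t^2·e^(2t).

f(t) = -t^2*exp(2*t)/2 - 3*t*exp(2*t) - 2*exp(2*t)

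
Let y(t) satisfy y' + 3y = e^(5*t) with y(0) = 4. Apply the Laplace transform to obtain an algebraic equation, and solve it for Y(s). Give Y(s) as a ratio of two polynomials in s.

Y(s) = (4*s - 19)/(s^2 - 2*s - 15)

Transform both sides with L{·}.
With L{y'} = sY - y(0) = sY - 4: the LHS transforms to (s + 3)Y - (4).
The right side is L{e^(5*t)} = 1/(s - 5).
So (s + 3)Y = 1/(s - 5) + (4).
Solve for Y(s) and write it as one ratio of polynomials.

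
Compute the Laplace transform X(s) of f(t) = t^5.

X(s) = 120/s^6

L{t^5} = 5!/s^6 = 120/s^6.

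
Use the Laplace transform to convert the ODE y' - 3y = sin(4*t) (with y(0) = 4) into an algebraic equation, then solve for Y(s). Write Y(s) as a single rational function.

Y(s) = (4*s^2 + 68)/(s^3 - 3*s^2 + 16*s - 48)

Laplace-transform each side.
Using L{y'} = sY - y(0) = sY - 4, the left side becomes (s - 3)Y - (4).
The right side is L{sin(4*t)} = 4/(s^2 + 16).
So (s - 3)Y = 4/(s^2 + 16) + (4).
Solve for Y(s) and write it as one ratio of polynomials.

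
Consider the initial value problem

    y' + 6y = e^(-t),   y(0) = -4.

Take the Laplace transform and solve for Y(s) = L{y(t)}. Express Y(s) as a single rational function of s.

Apply the Laplace transform to the equation.
The derivative rules (L{y'} = sY - y(0) = sY - (-4)) turn the left side into (s + 6)Y - (-4).
The right side is L{e^(-t)} = 1/(s + 1).
So (s + 6)Y = 1/(s + 1) + (-4).
Solve for Y(s) and write it as one ratio of polynomials.

Y(s) = (-4*s - 3)/(s^2 + 7*s + 6)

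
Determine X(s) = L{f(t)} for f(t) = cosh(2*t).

L{cosh(2t)} = s/(s^2 - 4).

X(s) = s/(s^2 - 4)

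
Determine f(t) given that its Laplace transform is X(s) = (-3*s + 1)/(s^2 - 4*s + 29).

f(t) = -exp(2*t)*sin(5*t) - 3*exp(2*t)*cos(5*t)

Complete the square in the denominator: s^2 - 4*s + 29 = (s - 2)^2 + 5^2.
Split the numerator to match: -3*s + 1 = -3·(s - 2) - 1·5.
Invert each term: -3·(s - 2)/((s - 2)^2 + 25) ↔ -3e^(2t)cos(5t); -1·5/((s - 2)^2 + 25) ↔ -e^(2t)sin(5t).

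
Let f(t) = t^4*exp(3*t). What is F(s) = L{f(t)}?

F(s) = 24/(s - 3)^5

L{t^4} = 4!/s^5 = 24/s^5.
By the first shifting theorem, multiplying by e^(3t) replaces s with s - 3.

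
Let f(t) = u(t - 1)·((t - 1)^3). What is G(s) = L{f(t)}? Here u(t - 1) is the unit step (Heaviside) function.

G(s) = 6*exp(-s)/s^4

By the second shifting theorem, L{u(t - c)·g(t - c)} = e^(-cs)·H(s) with c = 1 and H(s) = L{g(t)}.
L{t^3} = 3!/s^4 = 6/s^4.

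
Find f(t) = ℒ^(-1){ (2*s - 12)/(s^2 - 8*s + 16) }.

f(t) = -4*t*exp(4*t) + 2*exp(4*t)

Factor the denominator: s^2 - 8*s + 16 = (s - 4)^2.
Partial fraction decomposition gives [2/(s - 4)] + [-4/(s - 4)^2].
Invert each term: 2/(s - 4) ↔ 2e^(4t); -4/(s - 4)^2 ↔ -4t·e^(4t).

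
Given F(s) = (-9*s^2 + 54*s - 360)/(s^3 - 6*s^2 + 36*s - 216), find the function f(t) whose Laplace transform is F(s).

Factor the denominator: s^3 - 6*s^2 + 36*s - 216 = (s - 6)*(s^2 + 36).
Partial fraction decomposition gives [-5/(s - 6)] + [-4*s/(s^2 + 36)] + [30/(s^2 + 36)].
Invert each term: -5/(s - 6) ↔ -5e^(6t); -4·s/(s^2 + 36) ↔ -4cos(6t); 5·6/(s^2 + 36) ↔ 5sin(6t).

f(t) = -5*exp(6*t) + 5*sin(6*t) - 4*cos(6*t)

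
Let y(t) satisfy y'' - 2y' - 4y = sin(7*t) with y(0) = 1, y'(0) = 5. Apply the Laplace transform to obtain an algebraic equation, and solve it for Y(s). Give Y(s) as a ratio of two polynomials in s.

Y(s) = (s^3 + 3*s^2 + 49*s + 154)/(s^4 - 2*s^3 + 45*s^2 - 98*s - 196)

Laplace-transform each side.
With L{y''} = s^2 Y - s·y(0) - y'(0) and L{y'} = sY - y(0), with y(0) = 1, y'(0) = 5: the LHS transforms to (s^2 - 2*s - 4)Y - (s + 3).
The right side is L{sin(7*t)} = 7/(s^2 + 49).
So (s^2 - 2*s - 4)Y = 7/(s^2 + 49) + (s + 3).
Solve for Y(s) and write it as one ratio of polynomials.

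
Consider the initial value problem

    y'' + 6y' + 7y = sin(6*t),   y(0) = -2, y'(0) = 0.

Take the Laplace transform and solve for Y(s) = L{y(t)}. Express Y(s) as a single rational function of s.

Transform both sides with L{·}.
With L{y''} = s^2 Y - s·y(0) - y'(0) and L{y'} = sY - y(0), with y(0) = -2, y'(0) = 0: the LHS transforms to (s^2 + 6*s + 7)Y - (-2*s - 12).
The right side is L{sin(6*t)} = 6/(s^2 + 36).
So (s^2 + 6*s + 7)Y = 6/(s^2 + 36) + (-2*s - 12).
Isolate Y and clear denominators.

Y(s) = (-2*s^3 - 12*s^2 - 72*s - 426)/(s^4 + 6*s^3 + 43*s^2 + 216*s + 252)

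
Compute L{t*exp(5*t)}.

(s - 5)^(-2)

L{e^(5t)} = 1/(s - 5).
Then apply L{t·g(t)} = -d/ds[G(s)] with G(s) = 1/(s - 5):
differentiating 1 time and applying the sign gives (s - 5)^(-2).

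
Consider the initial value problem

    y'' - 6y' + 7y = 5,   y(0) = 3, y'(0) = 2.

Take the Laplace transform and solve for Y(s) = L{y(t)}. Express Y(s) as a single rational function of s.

Y(s) = (3*s^2 - 16*s + 5)/(s^3 - 6*s^2 + 7*s)

Laplace-transform each side.
Using L{y''} = s^2 Y - s·y(0) - y'(0) and L{y'} = sY - y(0), with y(0) = 3, y'(0) = 2, the left side becomes (s^2 - 6*s + 7)Y - (3*s - 16).
The right side is L{5} = 5/s.
So (s^2 - 6*s + 7)Y = 5/s + (3*s - 16).
Solve for Y(s) and write it as one ratio of polynomials.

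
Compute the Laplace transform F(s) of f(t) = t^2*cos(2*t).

F(s) = 2*s*(s^2 - 12)/(s^2 + 4)^3

L{cos(2t)} = s/(s^2 + 4).
Then apply L{t^2·g(t)} = (-1)^2 d^2/ds^2[G(s)] with G(s) = s/(s^2 + 4):
differentiating 2 times and applying the sign gives 2*s*(s^2 - 12)/(s^2 + 4)^3.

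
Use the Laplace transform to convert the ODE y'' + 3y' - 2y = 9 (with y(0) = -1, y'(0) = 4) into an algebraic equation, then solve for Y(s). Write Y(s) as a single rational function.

Y(s) = (-s^2 + s + 9)/(s^3 + 3*s^2 - 2*s)

Laplace-transform each side.
With L{y''} = s^2 Y - s·y(0) - y'(0) and L{y'} = sY - y(0), with y(0) = -1, y'(0) = 4: the LHS transforms to (s^2 + 3*s - 2)Y - (-s + 1).
The right side is L{9} = 9/s.
So (s^2 + 3*s - 2)Y = 9/s + (-s + 1).
Divide through and combine into a single rational function.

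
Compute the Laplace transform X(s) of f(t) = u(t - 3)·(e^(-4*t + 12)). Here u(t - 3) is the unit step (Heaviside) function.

By the second shifting theorem, L{u(t - c)·g(t - c)} = e^(-cs)·G(s) with c = 3 and G(s) = L{g(t)}.
L{e^(-4t)} = 1/(s + 4).

X(s) = exp(-3*s)/(s + 4)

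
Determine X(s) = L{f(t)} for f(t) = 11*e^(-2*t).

L{11} = 11/s.
By the first shifting theorem, multiplying by e^(-2t) replaces s with s + 2.

X(s) = 11/(s + 2)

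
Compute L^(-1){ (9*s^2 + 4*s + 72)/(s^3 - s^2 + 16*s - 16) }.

Factor the denominator: s^3 - s^2 + 16*s - 16 = (s - 1)*(s^2 + 16).
Partial fraction decomposition gives [5/(s - 1)] + [4*s/(s^2 + 16)] + [8/(s^2 + 16)].
Invert each term: 5/(s - 1) ↔ 5e^(t); 4·s/(s^2 + 16) ↔ 4cos(4t); 2·4/(s^2 + 16) ↔ 2sin(4t).

5*exp(t) + 2*sin(4*t) + 4*cos(4*t)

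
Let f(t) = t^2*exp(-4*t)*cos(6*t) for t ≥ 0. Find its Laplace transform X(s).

X(s) = 2*(s + 4)*(s^2 + 8*s - 92)/(s^2 + 8*s + 52)^3

L{cos(6t)} = s/(s^2 + 36).
Multiplying by e^(-4t) shifts s → s + 4, so L{exp(-4*t)*cos(6*t)} = (s + 4)/((s + 4)^2 + 36).
Then apply L{t^2·g(t)} = (-1)^2 d^2/ds^2[G(s)] with G(s) = (s + 4)/((s + 4)^2 + 36):
differentiating 2 times and applying the sign gives 2*(s + 4)*(s^2 + 8*s - 92)/(s^2 + 8*s + 52)^3.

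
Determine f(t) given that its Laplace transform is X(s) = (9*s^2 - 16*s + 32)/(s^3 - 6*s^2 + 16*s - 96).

Factor the denominator: s^3 - 6*s^2 + 16*s - 96 = (s - 6)*(s^2 + 16).
Partial fraction decomposition gives [5/(s - 6)] + [4*s/(s^2 + 16)] + [8/(s^2 + 16)].
Invert each term: 5/(s - 6) ↔ 5e^(6t); 4·s/(s^2 + 16) ↔ 4cos(4t); 2·4/(s^2 + 16) ↔ 2sin(4t).

f(t) = 5*exp(6*t) + 2*sin(4*t) + 4*cos(4*t)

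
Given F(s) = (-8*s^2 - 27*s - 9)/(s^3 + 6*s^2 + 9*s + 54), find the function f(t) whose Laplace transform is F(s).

Factor the denominator: s^3 + 6*s^2 + 9*s + 54 = (s + 6)*(s^2 + 9).
Partial fraction decomposition gives [-3/(s + 6)] + [-5*s/(s^2 + 9)] + [3/(s^2 + 9)].
Invert each term: -3/(s + 6) ↔ -3e^(-6t); -5·s/(s^2 + 9) ↔ -5cos(3t); 1·3/(s^2 + 9) ↔ sin(3t).

f(t) = sin(3*t) - 5*cos(3*t) - 3*exp(-6*t)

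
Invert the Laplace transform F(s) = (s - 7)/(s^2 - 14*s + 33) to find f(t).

f(t) = exp(7*t)*cosh(4*t)

Rewrite the denominator: s^2 - 14*s + 33 = (s - 7)^2 - 16.
The form in (s - 7) signals a first-shifting-theorem factor e^(7t).
Since L{cosh(4t)} = s/(s^2 - 16), the inverse is e^(7*t)*cosh(4*t).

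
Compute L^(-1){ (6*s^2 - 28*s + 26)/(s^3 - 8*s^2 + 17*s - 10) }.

3*exp(5*t) + 2*exp(2*t) + exp(t)

Factor the denominator: s^3 - 8*s^2 + 17*s - 10 = (s - 5)*(s - 2)*(s - 1).
Partial fraction decomposition gives [2/(s - 2)] + [1/(s - 1)] + [3/(s - 5)].
Invert each term: 2/(s - 2) ↔ 2e^(2t); 1/(s - 1) ↔ e^(t); 3/(s - 5) ↔ 3e^(5t).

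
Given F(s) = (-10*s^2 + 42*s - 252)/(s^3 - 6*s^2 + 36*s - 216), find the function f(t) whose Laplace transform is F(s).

Factor the denominator: s^3 - 6*s^2 + 36*s - 216 = (s - 6)*(s^2 + 36).
Partial fraction decomposition gives [-5/(s - 6)] + [-5*s/(s^2 + 36)] + [12/(s^2 + 36)].
Invert each term: -5/(s - 6) ↔ -5e^(6t); -5·s/(s^2 + 36) ↔ -5cos(6t); 2·6/(s^2 + 36) ↔ 2sin(6t).

f(t) = -5*exp(6*t) + 2*sin(6*t) - 5*cos(6*t)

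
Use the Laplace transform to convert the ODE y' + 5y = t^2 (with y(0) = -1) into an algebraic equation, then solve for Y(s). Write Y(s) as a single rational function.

Y(s) = (-s^3 + 2)/(s^4 + 5*s^3)

Transform both sides with L{·}.
The derivative rules (L{y'} = sY - y(0) = sY - (-1)) turn the left side into (s + 5)Y - (-1).
The right side is L{t^2} = 2/s^3.
So (s + 5)Y = 2/s^3 + (-1).
Solve for Y(s) and write it as one ratio of polynomials.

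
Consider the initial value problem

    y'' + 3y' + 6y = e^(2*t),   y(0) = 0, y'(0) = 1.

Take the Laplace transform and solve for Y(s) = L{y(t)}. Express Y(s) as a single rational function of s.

Laplace-transform each side.
Using L{y''} = s^2 Y - s·y(0) - y'(0) and L{y'} = sY - y(0), with y(0) = 0, y'(0) = 1, the left side becomes (s^2 + 3*s + 6)Y - (1).
The right side is L{e^(2*t)} = 1/(s - 2).
So (s^2 + 3*s + 6)Y = 1/(s - 2) + (1).
Isolate Y and clear denominators.

Y(s) = (s - 1)/(s^3 + s^2 - 12)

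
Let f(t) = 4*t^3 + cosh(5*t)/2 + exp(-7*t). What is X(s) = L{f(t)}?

By linearity of the Laplace transform, transform each term separately.
(4)·[L{t^3} = 3!/s^4 = 6/s^4]; L{e^(-7t)} = 1/(s + 7); (1/2)·[L{cosh(5t)} = s/(s^2 - 25)].

X(s) = s/(2*(s^2 - 25)) + 1/(s + 7) + 24/s^4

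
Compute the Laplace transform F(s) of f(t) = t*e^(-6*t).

L{e^(-6t)} = 1/(s + 6).
Then apply L{t·g(t)} = -d/ds[G(s)] with G(s) = 1/(s + 6):
differentiating 1 time and applying the sign gives (s + 6)^(-2).

F(s) = (s + 6)^(-2)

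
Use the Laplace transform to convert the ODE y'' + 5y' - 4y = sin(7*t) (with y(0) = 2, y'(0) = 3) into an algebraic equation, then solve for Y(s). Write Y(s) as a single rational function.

Y(s) = (2*s^3 + 13*s^2 + 98*s + 644)/(s^4 + 5*s^3 + 45*s^2 + 245*s - 196)

Apply the Laplace transform to the equation.
The derivative rules (L{y''} = s^2 Y - s·y(0) - y'(0) and L{y'} = sY - y(0), with y(0) = 2, y'(0) = 3) turn the left side into (s^2 + 5*s - 4)Y - (2*s + 13).
The right side is L{sin(7*t)} = 7/(s^2 + 49).
So (s^2 + 5*s - 4)Y = 7/(s^2 + 49) + (2*s + 13).
Divide through and combine into a single rational function.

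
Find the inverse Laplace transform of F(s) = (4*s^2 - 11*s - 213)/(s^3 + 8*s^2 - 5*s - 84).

-3*exp(3*t) + 5*exp(-4*t) + 2*exp(-7*t)

Factor the denominator: s^3 + 8*s^2 - 5*s - 84 = (s - 3)*(s + 4)*(s + 7).
Partial fraction decomposition gives [5/(s + 4)] + [-3/(s - 3)] + [2/(s + 7)].
Invert each term: 5/(s + 4) ↔ 5e^(-4t); -3/(s - 3) ↔ -3e^(3t); 2/(s + 7) ↔ 2e^(-7t).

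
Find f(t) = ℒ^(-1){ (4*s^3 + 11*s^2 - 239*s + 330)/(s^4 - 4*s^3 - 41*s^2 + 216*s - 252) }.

Factor the denominator: s^4 - 4*s^3 - 41*s^2 + 216*s - 252 = (s - 6)*(s - 3)*(s - 2)*(s + 7).
Partial fraction decomposition gives [1/(s - 6)] + [-1/(s + 7)] + [-2/(s - 2)] + [6/(s - 3)].
Invert each term: 1/(s - 6) ↔ e^(6t); -1/(s + 7) ↔ -e^(-7t); -2/(s - 2) ↔ -2e^(2t); 6/(s - 3) ↔ 6e^(3t).

f(t) = exp(6*t) + 6*exp(3*t) - 2*exp(2*t) - exp(-7*t)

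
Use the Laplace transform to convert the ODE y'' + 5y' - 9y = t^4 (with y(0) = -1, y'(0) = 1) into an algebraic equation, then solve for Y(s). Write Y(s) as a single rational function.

Laplace-transform each side.
With L{y''} = s^2 Y - s·y(0) - y'(0) and L{y'} = sY - y(0), with y(0) = -1, y'(0) = 1: the LHS transforms to (s^2 + 5*s - 9)Y - (-s - 4).
The right side is L{t^4} = 24/s^5.
So (s^2 + 5*s - 9)Y = 24/s^5 + (-s - 4).
Isolate Y and clear denominators.

Y(s) = (-s^6 - 4*s^5 + 24)/(s^7 + 5*s^6 - 9*s^5)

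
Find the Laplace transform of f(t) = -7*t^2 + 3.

3/s - 14/s^3

By linearity of the Laplace transform, transform each term separately.
L{3} = 3/s; (-7)·[L{t^2} = 2!/s^3 = 2/s^3].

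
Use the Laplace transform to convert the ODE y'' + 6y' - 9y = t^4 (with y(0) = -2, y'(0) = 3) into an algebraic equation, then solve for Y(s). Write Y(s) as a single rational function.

Take the Laplace transform of both sides.
With L{y''} = s^2 Y - s·y(0) - y'(0) and L{y'} = sY - y(0), with y(0) = -2, y'(0) = 3: the LHS transforms to (s^2 + 6*s - 9)Y - (-2*s - 9).
The right side is L{t^4} = 24/s^5.
So (s^2 + 6*s - 9)Y = 24/s^5 + (-2*s - 9).
Divide through and combine into a single rational function.

Y(s) = (-2*s^6 - 9*s^5 + 24)/(s^7 + 6*s^6 - 9*s^5)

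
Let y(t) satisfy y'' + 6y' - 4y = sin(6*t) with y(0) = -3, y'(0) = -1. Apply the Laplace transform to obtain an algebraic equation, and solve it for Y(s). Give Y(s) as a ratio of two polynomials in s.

Y(s) = (-3*s^3 - 19*s^2 - 108*s - 678)/(s^4 + 6*s^3 + 32*s^2 + 216*s - 144)

Take the Laplace transform of both sides.
Using L{y''} = s^2 Y - s·y(0) - y'(0) and L{y'} = sY - y(0), with y(0) = -3, y'(0) = -1, the left side becomes (s^2 + 6*s - 4)Y - (-3*s - 19).
The right side is L{sin(6*t)} = 6/(s^2 + 36).
So (s^2 + 6*s - 4)Y = 6/(s^2 + 36) + (-3*s - 19).
Divide through and combine into a single rational function.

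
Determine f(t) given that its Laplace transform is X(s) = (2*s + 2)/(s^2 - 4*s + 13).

Complete the square in the denominator: s^2 - 4*s + 13 = (s - 2)^2 + 3^2.
Split the numerator to match: 2*s + 2 = 2·(s - 2) + 2·3.
Invert each term: 2·(s - 2)/((s - 2)^2 + 9) ↔ 2e^(2t)cos(3t); 2·3/((s - 2)^2 + 9) ↔ 2e^(2t)sin(3t).

f(t) = 2*exp(2*t)*sin(3*t) + 2*exp(2*t)*cos(3*t)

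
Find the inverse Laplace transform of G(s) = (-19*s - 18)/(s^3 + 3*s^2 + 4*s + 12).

-5*sin(2*t) - 3*cos(2*t) + 3*exp(-3*t)

Factor the denominator: s^3 + 3*s^2 + 4*s + 12 = (s + 3)*(s^2 + 4).
Partial fraction decomposition gives [3/(s + 3)] + [-3*s/(s^2 + 4)] + [-10/(s^2 + 4)].
Invert each term: 3/(s + 3) ↔ 3e^(-3t); -3·s/(s^2 + 4) ↔ -3cos(2t); -5·2/(s^2 + 4) ↔ -5sin(2t).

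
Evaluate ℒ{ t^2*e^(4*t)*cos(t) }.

L{cos(t)} = s/(s^2 + 1).
Multiplying by e^(4t) shifts s → s - 4, so L{e^(4*t)*cos(t)} = (s - 4)/((s - 4)^2 + 1).
Then apply L{t^2·g(t)} = (-1)^2 d^2/ds^2[G(s)] with G(s) = (s - 4)/((s - 4)^2 + 1):
differentiating 2 times and applying the sign gives 2*(s - 4)*(s^2 - 8*s + 13)/(s^2 - 8*s + 17)^3.

2*(s - 4)*(s^2 - 8*s + 13)/(s^2 - 8*s + 17)^3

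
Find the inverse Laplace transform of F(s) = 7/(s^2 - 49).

Since L{sinh(7t)} = 7/(s^2 - 49), the inverse is sinh(7*t).

sinh(7*t)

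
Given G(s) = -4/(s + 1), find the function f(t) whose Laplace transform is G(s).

Since L{e^(-t)} = 1/(s + 1), the inverse is e^(-t), scaled by -4.

f(t) = -4*exp(-t)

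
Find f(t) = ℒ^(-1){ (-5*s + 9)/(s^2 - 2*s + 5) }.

f(t) = 2*exp(t)*sin(2*t) - 5*exp(t)*cos(2*t)

Complete the square in the denominator: s^2 - 2*s + 5 = (s - 1)^2 + 2^2.
Split the numerator to match: -5*s + 9 = -5·(s - 1) + 2·2.
Invert each term: -5·(s - 1)/((s - 1)^2 + 4) ↔ -5e^(t)cos(2t); 2·2/((s - 1)^2 + 4) ↔ 2e^(t)sin(2t).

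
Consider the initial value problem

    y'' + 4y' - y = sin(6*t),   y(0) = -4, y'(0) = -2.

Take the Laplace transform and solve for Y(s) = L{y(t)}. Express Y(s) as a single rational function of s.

Take the Laplace transform of both sides.
With L{y''} = s^2 Y - s·y(0) - y'(0) and L{y'} = sY - y(0), with y(0) = -4, y'(0) = -2: the LHS transforms to (s^2 + 4*s - 1)Y - (-4*s - 18).
The right side is L{sin(6*t)} = 6/(s^2 + 36).
So (s^2 + 4*s - 1)Y = 6/(s^2 + 36) + (-4*s - 18).
Isolate Y and clear denominators.

Y(s) = (-4*s^3 - 18*s^2 - 144*s - 642)/(s^4 + 4*s^3 + 35*s^2 + 144*s - 36)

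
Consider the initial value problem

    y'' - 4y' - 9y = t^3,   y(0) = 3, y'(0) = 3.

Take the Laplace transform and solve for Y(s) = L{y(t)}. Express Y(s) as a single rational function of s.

Y(s) = (3*s^5 - 9*s^4 + 6)/(s^6 - 4*s^5 - 9*s^4)

Take the Laplace transform of both sides.
The derivative rules (L{y''} = s^2 Y - s·y(0) - y'(0) and L{y'} = sY - y(0), with y(0) = 3, y'(0) = 3) turn the left side into (s^2 - 4*s - 9)Y - (3*s - 9).
The right side is L{t^3} = 6/s^4.
So (s^2 - 4*s - 9)Y = 6/s^4 + (3*s - 9).
Isolate Y and clear denominators.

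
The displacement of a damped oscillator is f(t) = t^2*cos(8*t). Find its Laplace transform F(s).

L{cos(8t)} = s/(s^2 + 64).
Then apply L{t^2·g(t)} = (-1)^2 d^2/ds^2[G(s)] with G(s) = s/(s^2 + 64):
differentiating 2 times and applying the sign gives 2*s*(s^2 - 192)/(s^2 + 64)^3.

F(s) = 2*s*(s^2 - 192)/(s^2 + 64)^3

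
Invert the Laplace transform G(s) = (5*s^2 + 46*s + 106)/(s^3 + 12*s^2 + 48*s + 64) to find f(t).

f(t) = t^2*exp(-4*t) + 6*t*exp(-4*t) + 5*exp(-4*t)

Factor the denominator: s^3 + 12*s^2 + 48*s + 64 = (s + 4)^3.
Partial fraction decomposition gives [5/(s + 4)] + [6/(s + 4)^2] + [2/(s + 4)^3].
Invert each term: 5/(s + 4) ↔ 5e^(-4t); 6/(s + 4)^2 ↔ 6t·e^(-4t); 2/(s + 4)^3 ↔ (1)t^2·e^(-4t).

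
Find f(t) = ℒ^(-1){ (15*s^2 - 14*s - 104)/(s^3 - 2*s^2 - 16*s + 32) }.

f(t) = 5*exp(4*t) + 6*exp(2*t) + 4*exp(-4*t)

Factor the denominator: s^3 - 2*s^2 - 16*s + 32 = (s - 4)*(s - 2)*(s + 4).
Partial fraction decomposition gives [6/(s - 2)] + [4/(s + 4)] + [5/(s - 4)].
Invert each term: 6/(s - 2) ↔ 6e^(2t); 4/(s + 4) ↔ 4e^(-4t); 5/(s - 4) ↔ 5e^(4t).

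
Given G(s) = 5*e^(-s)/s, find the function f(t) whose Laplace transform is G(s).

f(t) = Heaviside(t - 1)*(5)

The factor e^(-s) signals a time shift by c = 1 (second shifting theorem).
L{5} = 5/s, so L^-1{5/s} = 5.
Hence the inverse is u(t - 1) times that function evaluated at t - 1.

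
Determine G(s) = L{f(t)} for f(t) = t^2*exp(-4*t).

L{e^(-4t)} = 1/(s + 4).
Then apply L{t^2·g(t)} = (-1)^2 d^2/ds^2[H(s)] with H(s) = 1/(s + 4):
differentiating 2 times and applying the sign gives 2/(s + 4)^3.

G(s) = 2/(s + 4)^3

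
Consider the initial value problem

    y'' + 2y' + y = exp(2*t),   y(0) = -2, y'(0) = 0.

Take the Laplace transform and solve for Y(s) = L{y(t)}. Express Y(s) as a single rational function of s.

Transform both sides with L{·}.
With L{y''} = s^2 Y - s·y(0) - y'(0) and L{y'} = sY - y(0), with y(0) = -2, y'(0) = 0: the LHS transforms to (s^2 + 2*s + 1)Y - (-2*s - 4).
The right side is L{exp(2*t)} = 1/(s - 2).
So (s^2 + 2*s + 1)Y = 1/(s - 2) + (-2*s - 4).
Isolate Y and clear denominators.

Y(s) = (-2*s^2 + 9)/(s^3 - 3*s - 2)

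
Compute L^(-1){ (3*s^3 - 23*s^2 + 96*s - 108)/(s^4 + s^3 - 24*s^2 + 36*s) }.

Factor the denominator: s^4 + s^3 - 24*s^2 + 36*s = s*(s - 3)*(s - 2)*(s + 6).
Partial fraction decomposition gives [5/(s + 6)] + [2/(s - 3)] + [-1/(s - 2)] + [-3/s].
Invert each term: 5/(s + 6) ↔ 5e^(-6t); 2/(s - 3) ↔ 2e^(3t); -1/(s - 2) ↔ -e^(2t); -3/(s - 0) ↔ -3e^(0t).

2*exp(3*t) - exp(2*t) - 3 + 5*exp(-6*t)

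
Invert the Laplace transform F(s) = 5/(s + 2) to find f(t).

f(t) = 5*exp(-2*t)

Since L{e^(-2t)} = 1/(s + 2), the inverse is e^(-2*t), scaled by 5.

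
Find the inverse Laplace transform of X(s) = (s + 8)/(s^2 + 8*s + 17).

4*exp(-4*t)*sin(t) + exp(-4*t)*cos(t)

Complete the square in the denominator: s^2 + 8*s + 17 = (s + 4)^2 + 1^2.
Split the numerator to match: s + 8 = 1·(s + 4) + 4·1.
Invert each term: 1·(s + 4)/((s + 4)^2 + 1) ↔ e^(-4t)cos(t); 4·1/((s + 4)^2 + 1) ↔ 4e^(-4t)sin(t).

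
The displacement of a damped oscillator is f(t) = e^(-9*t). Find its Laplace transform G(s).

G(s) = 1/(s + 9)

L{e^(-9t)} = 1/(s + 9).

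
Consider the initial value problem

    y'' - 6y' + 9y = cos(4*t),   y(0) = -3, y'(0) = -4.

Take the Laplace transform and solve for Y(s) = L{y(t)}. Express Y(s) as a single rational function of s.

Y(s) = (-3*s^3 + 14*s^2 - 47*s + 224)/(s^4 - 6*s^3 + 25*s^2 - 96*s + 144)

Apply the Laplace transform to the equation.
Using L{y''} = s^2 Y - s·y(0) - y'(0) and L{y'} = sY - y(0), with y(0) = -3, y'(0) = -4, the left side becomes (s^2 - 6*s + 9)Y - (-3*s + 14).
The right side is L{cos(4*t)} = s/(s^2 + 16).
So (s^2 - 6*s + 9)Y = s/(s^2 + 16) + (-3*s + 14).
Divide through and combine into a single rational function.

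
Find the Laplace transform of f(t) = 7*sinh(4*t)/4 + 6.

7/(s^2 - 16) + 6/s

The transform is linear, so treat each term independently.
L{6} = 6/s; (7/4)·[L{sinh(4t)} = 4/(s^2 - 16)].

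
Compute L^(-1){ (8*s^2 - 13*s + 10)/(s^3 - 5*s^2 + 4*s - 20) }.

Factor the denominator: s^3 - 5*s^2 + 4*s - 20 = (s - 5)*(s^2 + 4).
Partial fraction decomposition gives [5/(s - 5)] + [3*s/(s^2 + 4)] + [2/(s^2 + 4)].
Invert each term: 5/(s - 5) ↔ 5e^(5t); 3·s/(s^2 + 4) ↔ 3cos(2t); 1·2/(s^2 + 4) ↔ sin(2t).

5*exp(5*t) + sin(2*t) + 3*cos(2*t)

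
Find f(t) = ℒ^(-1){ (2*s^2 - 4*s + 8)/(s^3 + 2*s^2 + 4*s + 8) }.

Factor the denominator: s^3 + 2*s^2 + 4*s + 8 = (s + 2)*(s^2 + 4).
Partial fraction decomposition gives [3/(s + 2)] + [-s/(s^2 + 4)] + [-2/(s^2 + 4)].
Invert each term: 3/(s + 2) ↔ 3e^(-2t); -1·s/(s^2 + 4) ↔ -cos(2t); -1·2/(s^2 + 4) ↔ -sin(2t).

f(t) = -sin(2*t) - cos(2*t) + 3*exp(-2*t)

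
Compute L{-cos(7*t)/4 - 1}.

-s/(4*(s^2 + 49)) - 1/s

Apply the Laplace transform termwise.
(-1/4)·[L{cos(7t)} = s/(s^2 + 49)]; L{-1} = -1/s.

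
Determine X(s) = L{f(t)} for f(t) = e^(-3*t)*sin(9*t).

L{sin(9t)} = 9/(s^2 + 81).
By the first shifting theorem, multiplying by e^(-3t) replaces s with s + 3.

X(s) = 9/((s + 3)^2 + 81)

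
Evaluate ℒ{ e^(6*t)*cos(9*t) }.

(s - 6)/((s - 6)^2 + 81)

L{cos(9t)} = s/(s^2 + 81).
By the first shifting theorem, multiplying by e^(6t) replaces s with s - 6.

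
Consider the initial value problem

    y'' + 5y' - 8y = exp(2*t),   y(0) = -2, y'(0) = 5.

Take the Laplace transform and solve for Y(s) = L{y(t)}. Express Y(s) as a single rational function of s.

Y(s) = (-2*s^2 - s + 11)/(s^3 + 3*s^2 - 18*s + 16)

Apply the Laplace transform to the equation.
Using L{y''} = s^2 Y - s·y(0) - y'(0) and L{y'} = sY - y(0), with y(0) = -2, y'(0) = 5, the left side becomes (s^2 + 5*s - 8)Y - (-2*s - 5).
The right side is L{exp(2*t)} = 1/(s - 2).
So (s^2 + 5*s - 8)Y = 1/(s - 2) + (-2*s - 5).
Divide through and combine into a single rational function.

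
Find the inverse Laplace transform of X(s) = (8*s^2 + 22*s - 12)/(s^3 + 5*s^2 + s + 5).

Factor the denominator: s^3 + 5*s^2 + s + 5 = (s + 5)*(s^2 + 1).
Partial fraction decomposition gives [3/(s + 5)] + [5*s/(s^2 + 1)] + [-3/(s^2 + 1)].
Invert each term: 3/(s + 5) ↔ 3e^(-5t); 5·s/(s^2 + 1) ↔ 5cos(t); -3·1/(s^2 + 1) ↔ -3sin(t).

-3*sin(t) + 5*cos(t) + 3*exp(-5*t)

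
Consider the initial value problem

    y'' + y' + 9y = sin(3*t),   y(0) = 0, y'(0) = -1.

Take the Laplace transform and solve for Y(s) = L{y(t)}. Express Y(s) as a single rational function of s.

Take the Laplace transform of both sides.
The derivative rules (L{y''} = s^2 Y - s·y(0) - y'(0) and L{y'} = sY - y(0), with y(0) = 0, y'(0) = -1) turn the left side into (s^2 + s + 9)Y - (-1).
The right side is L{sin(3*t)} = 3/(s^2 + 9).
So (s^2 + s + 9)Y = 3/(s^2 + 9) + (-1).
Isolate Y and clear denominators.

Y(s) = (-s^2 - 6)/(s^4 + s^3 + 18*s^2 + 9*s + 81)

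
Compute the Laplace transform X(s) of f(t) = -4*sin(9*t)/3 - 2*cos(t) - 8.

X(s) = -2*s/(s^2 + 1) - 12/(s^2 + 81) - 8/s

By linearity of the Laplace transform, transform each term separately.
L{-8} = -8/s; (-2)·[L{cos(t)} = s/(s^2 + 1)]; (-4/3)·[L{sin(9t)} = 9/(s^2 + 81)].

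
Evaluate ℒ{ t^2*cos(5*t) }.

2*s*(s^2 - 75)/(s^2 + 25)^3

L{cos(5t)} = s/(s^2 + 25).
Then apply L{t^2·g(t)} = (-1)^2 d^2/ds^2[G(s)] with G(s) = s/(s^2 + 25):
differentiating 2 times and applying the sign gives 2*s*(s^2 - 75)/(s^2 + 25)^3.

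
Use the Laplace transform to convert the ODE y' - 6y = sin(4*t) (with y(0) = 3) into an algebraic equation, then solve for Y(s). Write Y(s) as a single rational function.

Laplace-transform each side.
With L{y'} = sY - y(0) = sY - 3: the LHS transforms to (s - 6)Y - (3).
The right side is L{sin(4*t)} = 4/(s^2 + 16).
So (s - 6)Y = 4/(s^2 + 16) + (3).
Solve for Y(s) and write it as one ratio of polynomials.

Y(s) = (3*s^2 + 52)/(s^3 - 6*s^2 + 16*s - 96)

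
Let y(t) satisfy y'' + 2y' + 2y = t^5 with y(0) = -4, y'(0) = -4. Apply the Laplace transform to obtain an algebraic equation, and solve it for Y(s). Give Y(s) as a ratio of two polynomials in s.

Take the Laplace transform of both sides.
Using L{y''} = s^2 Y - s·y(0) - y'(0) and L{y'} = sY - y(0), with y(0) = -4, y'(0) = -4, the left side becomes (s^2 + 2*s + 2)Y - (-4*s - 12).
The right side is L{t^5} = 120/s^6.
So (s^2 + 2*s + 2)Y = 120/s^6 + (-4*s - 12).
Isolate Y and clear denominators.

Y(s) = (-4*s^7 - 12*s^6 + 120)/(s^8 + 2*s^7 + 2*s^6)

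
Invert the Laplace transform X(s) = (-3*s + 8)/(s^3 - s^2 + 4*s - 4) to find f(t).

Factor the denominator: s^3 - s^2 + 4*s - 4 = (s - 1)*(s^2 + 4).
Partial fraction decomposition gives [1/(s - 1)] + [-s/(s^2 + 4)] + [-4/(s^2 + 4)].
Invert each term: 1/(s - 1) ↔ e^(t); -1·s/(s^2 + 4) ↔ -cos(2t); -2·2/(s^2 + 4) ↔ -2sin(2t).

f(t) = exp(t) - 2*sin(2*t) - cos(2*t)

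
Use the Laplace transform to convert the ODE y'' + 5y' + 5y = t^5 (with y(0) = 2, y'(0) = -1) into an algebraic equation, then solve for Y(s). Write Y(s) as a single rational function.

Apply the Laplace transform to the equation.
Using L{y''} = s^2 Y - s·y(0) - y'(0) and L{y'} = sY - y(0), with y(0) = 2, y'(0) = -1, the left side becomes (s^2 + 5*s + 5)Y - (2*s + 9).
The right side is L{t^5} = 120/s^6.
So (s^2 + 5*s + 5)Y = 120/s^6 + (2*s + 9).
Divide through and combine into a single rational function.

Y(s) = (2*s^7 + 9*s^6 + 120)/(s^8 + 5*s^7 + 5*s^6)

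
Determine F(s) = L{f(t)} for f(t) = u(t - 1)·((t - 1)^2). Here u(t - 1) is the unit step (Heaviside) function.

By the second shifting theorem, L{u(t - c)·g(t - c)} = e^(-cs)·G(s) with c = 1 and G(s) = L{g(t)}.
L{t^2} = 2!/s^3 = 2/s^3.

F(s) = 2*exp(-s)/s^3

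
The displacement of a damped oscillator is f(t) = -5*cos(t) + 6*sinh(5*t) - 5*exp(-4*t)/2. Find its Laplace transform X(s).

X(s) = -5*s/(s^2 + 1) + 30/(s^2 - 25) - 5/(2*(s + 4))

By linearity of the Laplace transform, transform each term separately.
(6)·[L{sinh(5t)} = 5/(s^2 - 25)]; (-5)·[L{cos(t)} = s/(s^2 + 1)]; (-5/2)·[L{e^(-4t)} = 1/(s + 4)].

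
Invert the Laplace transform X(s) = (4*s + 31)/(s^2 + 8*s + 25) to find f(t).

Complete the square in the denominator: s^2 + 8*s + 25 = (s + 4)^2 + 3^2.
Split the numerator to match: 4*s + 31 = 4·(s + 4) + 5·3.
Invert each term: 4·(s + 4)/((s + 4)^2 + 9) ↔ 4e^(-4t)cos(3t); 5·3/((s + 4)^2 + 9) ↔ 5e^(-4t)sin(3t).

f(t) = 5*exp(-4*t)*sin(3*t) + 4*exp(-4*t)*cos(3*t)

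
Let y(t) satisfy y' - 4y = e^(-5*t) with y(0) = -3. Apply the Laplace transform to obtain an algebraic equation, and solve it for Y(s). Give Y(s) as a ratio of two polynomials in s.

Laplace-transform each side.
The derivative rules (L{y'} = sY - y(0) = sY - (-3)) turn the left side into (s - 4)Y - (-3).
The right side is L{e^(-5*t)} = 1/(s + 5).
So (s - 4)Y = 1/(s + 5) + (-3).
Isolate Y and clear denominators.

Y(s) = (-3*s - 14)/(s^2 + s - 20)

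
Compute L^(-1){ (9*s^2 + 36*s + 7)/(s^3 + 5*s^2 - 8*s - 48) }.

Factor the denominator: s^3 + 5*s^2 - 8*s - 48 = (s - 3)*(s + 4)^2.
Partial fraction decomposition gives [5/(s + 4)] + [-1/(s + 4)^2] + [4/(s - 3)].
Invert each term: 5/(s + 4) ↔ 5e^(-4t); -1/(s + 4)^2 ↔ -t·e^(-4t); 4/(s - 3) ↔ 4e^(3t).

-t*exp(-4*t) + 4*exp(3*t) + 5*exp(-4*t)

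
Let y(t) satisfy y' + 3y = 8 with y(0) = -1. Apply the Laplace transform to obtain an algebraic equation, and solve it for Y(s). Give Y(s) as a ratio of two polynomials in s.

Y(s) = (-s + 8)/(s^2 + 3*s)

Laplace-transform each side.
With L{y'} = sY - y(0) = sY - (-1): the LHS transforms to (s + 3)Y - (-1).
The right side is L{8} = 8/s.
So (s + 3)Y = 8/s + (-1).
Solve for Y(s) and write it as one ratio of polynomials.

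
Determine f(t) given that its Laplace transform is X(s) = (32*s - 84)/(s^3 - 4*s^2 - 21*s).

Factor the denominator: s^3 - 4*s^2 - 21*s = s*(s - 7)*(s + 3).
Partial fraction decomposition gives [4/s] + [2/(s - 7)] + [-6/(s + 3)].
Invert each term: 4/(s - 0) ↔ 4e^(0t); 2/(s - 7) ↔ 2e^(7t); -6/(s + 3) ↔ -6e^(-3t).

f(t) = 2*exp(7*t) + 4 - 6*exp(-3*t)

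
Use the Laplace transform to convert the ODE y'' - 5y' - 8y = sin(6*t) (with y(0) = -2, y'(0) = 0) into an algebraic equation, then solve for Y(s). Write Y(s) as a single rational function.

Laplace-transform each side.
Using L{y''} = s^2 Y - s·y(0) - y'(0) and L{y'} = sY - y(0), with y(0) = -2, y'(0) = 0, the left side becomes (s^2 - 5*s - 8)Y - (-2*s + 10).
The right side is L{sin(6*t)} = 6/(s^2 + 36).
So (s^2 - 5*s - 8)Y = 6/(s^2 + 36) + (-2*s + 10).
Solve for Y(s) and write it as one ratio of polynomials.

Y(s) = (-2*s^3 + 10*s^2 - 72*s + 366)/(s^4 - 5*s^3 + 28*s^2 - 180*s - 288)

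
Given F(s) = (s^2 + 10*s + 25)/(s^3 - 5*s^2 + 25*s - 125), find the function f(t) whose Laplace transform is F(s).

f(t) = 2*exp(5*t) + sin(5*t) - cos(5*t)

Factor the denominator: s^3 - 5*s^2 + 25*s - 125 = (s - 5)*(s^2 + 25).
Partial fraction decomposition gives [2/(s - 5)] + [-s/(s^2 + 25)] + [5/(s^2 + 25)].
Invert each term: 2/(s - 5) ↔ 2e^(5t); -1·s/(s^2 + 25) ↔ -cos(5t); 1·5/(s^2 + 25) ↔ sin(5t).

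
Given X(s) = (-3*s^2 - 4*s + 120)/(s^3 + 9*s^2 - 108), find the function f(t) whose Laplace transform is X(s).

f(t) = -4*t*exp(-6*t) + exp(3*t) - 4*exp(-6*t)

Factor the denominator: s^3 + 9*s^2 - 108 = (s - 3)*(s + 6)^2.
Partial fraction decomposition gives [-4/(s + 6)] + [-4/(s + 6)^2] + [1/(s - 3)].
Invert each term: -4/(s + 6) ↔ -4e^(-6t); -4/(s + 6)^2 ↔ -4t·e^(-6t); 1/(s - 3) ↔ e^(3t).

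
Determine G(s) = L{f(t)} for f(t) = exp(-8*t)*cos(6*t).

L{cos(6t)} = s/(s^2 + 36).
By the first shifting theorem, multiplying by e^(-8t) replaces s with s + 8.

G(s) = (s + 8)/((s + 8)^2 + 36)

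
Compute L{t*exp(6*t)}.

(s - 6)^(-2)

L{t} = 1!/s^2 = 1/s^2.
By the first shifting theorem, multiplying by e^(6t) replaces s with s - 6.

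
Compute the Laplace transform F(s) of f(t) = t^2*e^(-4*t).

F(s) = 2/(s + 4)^3

L{e^(-4t)} = 1/(s + 4).
Then apply L{t^2·g(t)} = (-1)^2 d^2/ds^2[G(s)] with G(s) = 1/(s + 4):
differentiating 2 times and applying the sign gives 2/(s + 4)^3.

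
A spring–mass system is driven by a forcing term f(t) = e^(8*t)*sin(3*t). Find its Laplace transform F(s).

L{sin(3t)} = 3/(s^2 + 9).
By the first shifting theorem, multiplying by e^(8t) replaces s with s - 8.

F(s) = 3/((s - 8)^2 + 9)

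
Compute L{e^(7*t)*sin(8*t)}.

8/((s - 7)^2 + 64)

L{sin(8t)} = 8/(s^2 + 64).
By the first shifting theorem, multiplying by e^(7t) replaces s with s - 7.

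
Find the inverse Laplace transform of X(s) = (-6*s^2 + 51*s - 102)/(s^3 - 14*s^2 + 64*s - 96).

-3*t*exp(4*t) - 3*exp(6*t) - 3*exp(4*t)

Factor the denominator: s^3 - 14*s^2 + 64*s - 96 = (s - 6)*(s - 4)^2.
Partial fraction decomposition gives [-3/(s - 4)] + [-3/(s - 4)^2] + [-3/(s - 6)].
Invert each term: -3/(s - 4) ↔ -3e^(4t); -3/(s - 4)^2 ↔ -3t·e^(4t); -3/(s - 6) ↔ -3e^(6t).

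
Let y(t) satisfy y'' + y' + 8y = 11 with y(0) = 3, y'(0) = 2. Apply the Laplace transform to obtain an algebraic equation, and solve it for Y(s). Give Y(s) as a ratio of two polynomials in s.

Transform both sides with L{·}.
The derivative rules (L{y''} = s^2 Y - s·y(0) - y'(0) and L{y'} = sY - y(0), with y(0) = 3, y'(0) = 2) turn the left side into (s^2 + s + 8)Y - (3*s + 5).
The right side is L{11} = 11/s.
So (s^2 + s + 8)Y = 11/s + (3*s + 5).
Isolate Y and clear denominators.

Y(s) = (3*s^2 + 5*s + 11)/(s^3 + s^2 + 8*s)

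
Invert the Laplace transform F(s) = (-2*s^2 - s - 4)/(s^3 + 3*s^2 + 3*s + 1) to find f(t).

Factor the denominator: s^3 + 3*s^2 + 3*s + 1 = (s + 1)^3.
Partial fraction decomposition gives [-2/(s + 1)] + [3/(s + 1)^2] + [-5/(s + 1)^3].
Invert each term: -2/(s + 1) ↔ -2e^(-t); 3/(s + 1)^2 ↔ 3t·e^(-t); -5/(s + 1)^3 ↔ (-5/2)t^2·e^(-t).

f(t) = -5*t^2*exp(-t)/2 + 3*t*exp(-t) - 2*exp(-t)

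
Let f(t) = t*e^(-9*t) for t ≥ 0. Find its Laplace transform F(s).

F(s) = (s + 9)^(-2)

L{e^(-9t)} = 1/(s + 9).
Then apply L{t·g(t)} = -d/ds[G(s)] with G(s) = 1/(s + 9):
differentiating 1 time and applying the sign gives (s + 9)^(-2).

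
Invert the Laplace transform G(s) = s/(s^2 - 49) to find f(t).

f(t) = cosh(7*t)

Since L{cosh(7t)} = s/(s^2 - 49), the inverse is cosh(7*t).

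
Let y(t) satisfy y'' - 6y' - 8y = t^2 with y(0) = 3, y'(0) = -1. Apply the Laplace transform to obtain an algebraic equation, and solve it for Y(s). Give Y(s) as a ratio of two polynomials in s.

Y(s) = (3*s^4 - 19*s^3 + 2)/(s^5 - 6*s^4 - 8*s^3)

Apply the Laplace transform to the equation.
Using L{y''} = s^2 Y - s·y(0) - y'(0) and L{y'} = sY - y(0), with y(0) = 3, y'(0) = -1, the left side becomes (s^2 - 6*s - 8)Y - (3*s - 19).
The right side is L{t^2} = 2/s^3.
So (s^2 - 6*s - 8)Y = 2/s^3 + (3*s - 19).
Isolate Y and clear denominators.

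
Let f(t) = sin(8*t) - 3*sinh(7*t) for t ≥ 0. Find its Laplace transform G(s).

G(s) = 8/(s^2 + 64) - 21/(s^2 - 49)

The transform is linear, so treat each term independently.
L{sin(8t)} = 8/(s^2 + 64); (-3)·[L{sinh(7t)} = 7/(s^2 - 49)].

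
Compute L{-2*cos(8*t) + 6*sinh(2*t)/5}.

-2*s/(s^2 + 64) + 12/(5*(s^2 - 4))

Apply the Laplace transform termwise.
(-2)·[L{cos(8t)} = s/(s^2 + 64)]; (6/5)·[L{sinh(2t)} = 2/(s^2 - 4)].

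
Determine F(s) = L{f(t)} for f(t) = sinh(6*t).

F(s) = 6/(s^2 - 36)

L{sinh(6t)} = 6/(s^2 - 36).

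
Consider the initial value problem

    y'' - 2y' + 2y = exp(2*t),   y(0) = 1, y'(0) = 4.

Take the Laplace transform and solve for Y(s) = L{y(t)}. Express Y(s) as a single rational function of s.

Y(s) = (s^2 - 3)/(s^3 - 4*s^2 + 6*s - 4)

Transform both sides with L{·}.
With L{y''} = s^2 Y - s·y(0) - y'(0) and L{y'} = sY - y(0), with y(0) = 1, y'(0) = 4: the LHS transforms to (s^2 - 2*s + 2)Y - (s + 2).
The right side is L{exp(2*t)} = 1/(s - 2).
So (s^2 - 2*s + 2)Y = 1/(s - 2) + (s + 2).
Isolate Y and clear denominators.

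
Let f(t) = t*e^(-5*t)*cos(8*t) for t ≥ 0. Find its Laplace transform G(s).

G(s) = (s - 3)*(s + 13)/(s^2 + 10*s + 89)^2

L{cos(8t)} = s/(s^2 + 64).
Multiplying by e^(-5t) shifts s → s + 5, so L{e^(-5*t)*cos(8*t)} = (s + 5)/((s + 5)^2 + 64).
Then apply L{t·g(t)} = -d/ds[H(s)] with H(s) = (s + 5)/((s + 5)^2 + 64):
differentiating 1 time and applying the sign gives (s - 3)*(s + 13)/(s^2 + 10*s + 89)^2.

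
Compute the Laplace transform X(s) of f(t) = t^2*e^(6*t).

L{e^(6t)} = 1/(s - 6).
Then apply L{t^2·g(t)} = (-1)^2 d^2/ds^2[G(s)] with G(s) = 1/(s - 6):
differentiating 2 times and applying the sign gives 2/(s - 6)^3.

X(s) = 2/(s - 6)^3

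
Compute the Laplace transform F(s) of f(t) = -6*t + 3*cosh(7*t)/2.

Apply the Laplace transform termwise.
(3/2)·[L{cosh(7t)} = s/(s^2 - 49)]; (-6)·[L{t} = 1!/s^2 = 1/s^2].

F(s) = 3*s/(2*(s^2 - 49)) - 6/s^2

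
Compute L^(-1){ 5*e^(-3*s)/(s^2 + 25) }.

The factor e^(-3s) signals a time shift by c = 3 (second shifting theorem).
L{sin(5t)} = 5/(s^2 + 25), so L^-1{5/(s^2 + 25)} = sin(5*t).
Hence the inverse is u(t - 3) times that function evaluated at t - 3.

Heaviside(t - 3)*(sin(5*t - 15))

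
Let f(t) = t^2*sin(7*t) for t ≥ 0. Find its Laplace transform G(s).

G(s) = 14*(3*s^2 - 49)/(s^2 + 49)^3

L{sin(7t)} = 7/(s^2 + 49).
Then apply L{t^2·g(t)} = (-1)^2 d^2/ds^2[H(s)] with H(s) = 7/(s^2 + 49):
differentiating 2 times and applying the sign gives 14*(3*s^2 - 49)/(s^2 + 49)^3.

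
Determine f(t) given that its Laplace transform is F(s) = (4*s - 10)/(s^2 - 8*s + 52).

f(t) = exp(4*t)*sin(6*t) + 4*exp(4*t)*cos(6*t)

Complete the square in the denominator: s^2 - 8*s + 52 = (s - 4)^2 + 6^2.
Split the numerator to match: 4*s - 10 = 4·(s - 4) + 1·6.
Invert each term: 4·(s - 4)/((s - 4)^2 + 36) ↔ 4e^(4t)cos(6t); 1·6/((s - 4)^2 + 36) ↔ e^(4t)sin(6t).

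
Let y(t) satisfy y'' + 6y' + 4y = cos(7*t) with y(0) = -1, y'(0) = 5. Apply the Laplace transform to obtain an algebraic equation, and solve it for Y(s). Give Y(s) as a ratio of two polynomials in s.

Y(s) = (-s^3 - s^2 - 48*s - 49)/(s^4 + 6*s^3 + 53*s^2 + 294*s + 196)

Transform both sides with L{·}.
The derivative rules (L{y''} = s^2 Y - s·y(0) - y'(0) and L{y'} = sY - y(0), with y(0) = -1, y'(0) = 5) turn the left side into (s^2 + 6*s + 4)Y - (-s - 1).
The right side is L{cos(7*t)} = s/(s^2 + 49).
So (s^2 + 6*s + 4)Y = s/(s^2 + 49) + (-s - 1).
Solve for Y(s) and write it as one ratio of polynomials.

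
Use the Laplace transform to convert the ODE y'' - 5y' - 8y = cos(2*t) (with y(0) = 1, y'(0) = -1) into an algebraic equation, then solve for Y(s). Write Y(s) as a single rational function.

Y(s) = (s^3 - 6*s^2 + 5*s - 24)/(s^4 - 5*s^3 - 4*s^2 - 20*s - 32)

Laplace-transform each side.
With L{y''} = s^2 Y - s·y(0) - y'(0) and L{y'} = sY - y(0), with y(0) = 1, y'(0) = -1: the LHS transforms to (s^2 - 5*s - 8)Y - (s - 6).
The right side is L{cos(2*t)} = s/(s^2 + 4).
So (s^2 - 5*s - 8)Y = s/(s^2 + 4) + (s - 6).
Solve for Y(s) and write it as one ratio of polynomials.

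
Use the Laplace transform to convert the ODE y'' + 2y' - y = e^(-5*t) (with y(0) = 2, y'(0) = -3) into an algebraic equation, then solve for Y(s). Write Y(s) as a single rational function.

Laplace-transform each side.
Using L{y''} = s^2 Y - s·y(0) - y'(0) and L{y'} = sY - y(0), with y(0) = 2, y'(0) = -3, the left side becomes (s^2 + 2*s - 1)Y - (2*s + 1).
The right side is L{e^(-5*t)} = 1/(s + 5).
So (s^2 + 2*s - 1)Y = 1/(s + 5) + (2*s + 1).
Divide through and combine into a single rational function.

Y(s) = (2*s^2 + 11*s + 6)/(s^3 + 7*s^2 + 9*s - 5)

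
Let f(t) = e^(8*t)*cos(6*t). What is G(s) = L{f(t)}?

L{cos(6t)} = s/(s^2 + 36).
By the first shifting theorem, multiplying by e^(8t) replaces s with s - 8.

G(s) = (s - 8)/((s - 8)^2 + 36)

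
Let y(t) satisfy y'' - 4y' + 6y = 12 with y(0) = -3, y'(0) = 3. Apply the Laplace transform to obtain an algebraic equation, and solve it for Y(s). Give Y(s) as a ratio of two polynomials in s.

Apply the Laplace transform to the equation.
With L{y''} = s^2 Y - s·y(0) - y'(0) and L{y'} = sY - y(0), with y(0) = -3, y'(0) = 3: the LHS transforms to (s^2 - 4*s + 6)Y - (-3*s + 15).
The right side is L{12} = 12/s.
So (s^2 - 4*s + 6)Y = 12/s + (-3*s + 15).
Solve for Y(s) and write it as one ratio of polynomials.

Y(s) = (-3*s^2 + 15*s + 12)/(s^3 - 4*s^2 + 6*s)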